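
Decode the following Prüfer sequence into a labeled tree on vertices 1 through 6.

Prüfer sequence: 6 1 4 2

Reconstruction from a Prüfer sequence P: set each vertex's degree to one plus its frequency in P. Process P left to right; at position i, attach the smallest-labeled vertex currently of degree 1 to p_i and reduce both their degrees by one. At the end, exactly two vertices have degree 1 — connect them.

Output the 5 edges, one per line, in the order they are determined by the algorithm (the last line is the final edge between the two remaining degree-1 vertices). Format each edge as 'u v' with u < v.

Answer: 3 6
1 5
1 4
2 4
2 6

Derivation:
Initial degrees: {1:2, 2:2, 3:1, 4:2, 5:1, 6:2}
Step 1: smallest deg-1 vertex = 3, p_1 = 6. Add edge {3,6}. Now deg[3]=0, deg[6]=1.
Step 2: smallest deg-1 vertex = 5, p_2 = 1. Add edge {1,5}. Now deg[5]=0, deg[1]=1.
Step 3: smallest deg-1 vertex = 1, p_3 = 4. Add edge {1,4}. Now deg[1]=0, deg[4]=1.
Step 4: smallest deg-1 vertex = 4, p_4 = 2. Add edge {2,4}. Now deg[4]=0, deg[2]=1.
Final: two remaining deg-1 vertices are 2, 6. Add edge {2,6}.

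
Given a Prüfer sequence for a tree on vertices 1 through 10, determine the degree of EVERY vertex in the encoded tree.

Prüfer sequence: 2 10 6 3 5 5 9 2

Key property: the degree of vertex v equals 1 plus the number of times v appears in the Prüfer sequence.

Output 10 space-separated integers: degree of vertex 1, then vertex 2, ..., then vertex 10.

Answer: 1 3 2 1 3 2 1 1 2 2

Derivation:
p_1 = 2: count[2] becomes 1
p_2 = 10: count[10] becomes 1
p_3 = 6: count[6] becomes 1
p_4 = 3: count[3] becomes 1
p_5 = 5: count[5] becomes 1
p_6 = 5: count[5] becomes 2
p_7 = 9: count[9] becomes 1
p_8 = 2: count[2] becomes 2
Degrees (1 + count): deg[1]=1+0=1, deg[2]=1+2=3, deg[3]=1+1=2, deg[4]=1+0=1, deg[5]=1+2=3, deg[6]=1+1=2, deg[7]=1+0=1, deg[8]=1+0=1, deg[9]=1+1=2, deg[10]=1+1=2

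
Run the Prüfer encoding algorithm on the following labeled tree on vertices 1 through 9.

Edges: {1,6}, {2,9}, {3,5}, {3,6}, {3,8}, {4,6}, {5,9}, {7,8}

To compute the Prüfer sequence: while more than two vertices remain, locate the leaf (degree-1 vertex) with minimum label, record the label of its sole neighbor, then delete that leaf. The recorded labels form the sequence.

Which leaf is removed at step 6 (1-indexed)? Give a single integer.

Step 1: current leaves = {1,2,4,7}. Remove leaf 1 (neighbor: 6).
Step 2: current leaves = {2,4,7}. Remove leaf 2 (neighbor: 9).
Step 3: current leaves = {4,7,9}. Remove leaf 4 (neighbor: 6).
Step 4: current leaves = {6,7,9}. Remove leaf 6 (neighbor: 3).
Step 5: current leaves = {7,9}. Remove leaf 7 (neighbor: 8).
Step 6: current leaves = {8,9}. Remove leaf 8 (neighbor: 3).

Answer: 8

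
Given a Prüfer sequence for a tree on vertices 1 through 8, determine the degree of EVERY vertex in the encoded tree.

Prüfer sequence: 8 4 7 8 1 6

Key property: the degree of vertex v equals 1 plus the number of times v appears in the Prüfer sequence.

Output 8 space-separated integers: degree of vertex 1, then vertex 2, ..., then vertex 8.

Answer: 2 1 1 2 1 2 2 3

Derivation:
p_1 = 8: count[8] becomes 1
p_2 = 4: count[4] becomes 1
p_3 = 7: count[7] becomes 1
p_4 = 8: count[8] becomes 2
p_5 = 1: count[1] becomes 1
p_6 = 6: count[6] becomes 1
Degrees (1 + count): deg[1]=1+1=2, deg[2]=1+0=1, deg[3]=1+0=1, deg[4]=1+1=2, deg[5]=1+0=1, deg[6]=1+1=2, deg[7]=1+1=2, deg[8]=1+2=3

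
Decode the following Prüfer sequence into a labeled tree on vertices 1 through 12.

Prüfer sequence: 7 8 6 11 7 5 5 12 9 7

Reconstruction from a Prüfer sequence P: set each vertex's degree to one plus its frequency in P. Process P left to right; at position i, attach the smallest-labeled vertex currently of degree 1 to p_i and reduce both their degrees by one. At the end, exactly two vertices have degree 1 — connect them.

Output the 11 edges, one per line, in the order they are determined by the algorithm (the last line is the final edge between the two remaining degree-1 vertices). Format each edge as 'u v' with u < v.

Initial degrees: {1:1, 2:1, 3:1, 4:1, 5:3, 6:2, 7:4, 8:2, 9:2, 10:1, 11:2, 12:2}
Step 1: smallest deg-1 vertex = 1, p_1 = 7. Add edge {1,7}. Now deg[1]=0, deg[7]=3.
Step 2: smallest deg-1 vertex = 2, p_2 = 8. Add edge {2,8}. Now deg[2]=0, deg[8]=1.
Step 3: smallest deg-1 vertex = 3, p_3 = 6. Add edge {3,6}. Now deg[3]=0, deg[6]=1.
Step 4: smallest deg-1 vertex = 4, p_4 = 11. Add edge {4,11}. Now deg[4]=0, deg[11]=1.
Step 5: smallest deg-1 vertex = 6, p_5 = 7. Add edge {6,7}. Now deg[6]=0, deg[7]=2.
Step 6: smallest deg-1 vertex = 8, p_6 = 5. Add edge {5,8}. Now deg[8]=0, deg[5]=2.
Step 7: smallest deg-1 vertex = 10, p_7 = 5. Add edge {5,10}. Now deg[10]=0, deg[5]=1.
Step 8: smallest deg-1 vertex = 5, p_8 = 12. Add edge {5,12}. Now deg[5]=0, deg[12]=1.
Step 9: smallest deg-1 vertex = 11, p_9 = 9. Add edge {9,11}. Now deg[11]=0, deg[9]=1.
Step 10: smallest deg-1 vertex = 9, p_10 = 7. Add edge {7,9}. Now deg[9]=0, deg[7]=1.
Final: two remaining deg-1 vertices are 7, 12. Add edge {7,12}.

Answer: 1 7
2 8
3 6
4 11
6 7
5 8
5 10
5 12
9 11
7 9
7 12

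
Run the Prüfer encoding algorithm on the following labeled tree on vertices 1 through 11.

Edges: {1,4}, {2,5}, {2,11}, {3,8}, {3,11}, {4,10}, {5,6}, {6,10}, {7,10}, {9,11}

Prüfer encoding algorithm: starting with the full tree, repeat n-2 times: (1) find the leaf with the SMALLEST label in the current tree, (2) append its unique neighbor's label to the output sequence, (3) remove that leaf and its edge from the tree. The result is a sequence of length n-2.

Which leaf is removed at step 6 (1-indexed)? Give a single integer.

Answer: 9

Derivation:
Step 1: current leaves = {1,7,8,9}. Remove leaf 1 (neighbor: 4).
Step 2: current leaves = {4,7,8,9}. Remove leaf 4 (neighbor: 10).
Step 3: current leaves = {7,8,9}. Remove leaf 7 (neighbor: 10).
Step 4: current leaves = {8,9,10}. Remove leaf 8 (neighbor: 3).
Step 5: current leaves = {3,9,10}. Remove leaf 3 (neighbor: 11).
Step 6: current leaves = {9,10}. Remove leaf 9 (neighbor: 11).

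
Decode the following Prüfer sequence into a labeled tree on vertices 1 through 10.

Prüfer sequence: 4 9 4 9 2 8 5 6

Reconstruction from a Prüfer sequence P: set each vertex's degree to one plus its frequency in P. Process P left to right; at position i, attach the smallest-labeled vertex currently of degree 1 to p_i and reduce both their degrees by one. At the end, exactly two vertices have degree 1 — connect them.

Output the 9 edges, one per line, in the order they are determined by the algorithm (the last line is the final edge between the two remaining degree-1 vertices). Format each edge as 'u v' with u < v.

Initial degrees: {1:1, 2:2, 3:1, 4:3, 5:2, 6:2, 7:1, 8:2, 9:3, 10:1}
Step 1: smallest deg-1 vertex = 1, p_1 = 4. Add edge {1,4}. Now deg[1]=0, deg[4]=2.
Step 2: smallest deg-1 vertex = 3, p_2 = 9. Add edge {3,9}. Now deg[3]=0, deg[9]=2.
Step 3: smallest deg-1 vertex = 7, p_3 = 4. Add edge {4,7}. Now deg[7]=0, deg[4]=1.
Step 4: smallest deg-1 vertex = 4, p_4 = 9. Add edge {4,9}. Now deg[4]=0, deg[9]=1.
Step 5: smallest deg-1 vertex = 9, p_5 = 2. Add edge {2,9}. Now deg[9]=0, deg[2]=1.
Step 6: smallest deg-1 vertex = 2, p_6 = 8. Add edge {2,8}. Now deg[2]=0, deg[8]=1.
Step 7: smallest deg-1 vertex = 8, p_7 = 5. Add edge {5,8}. Now deg[8]=0, deg[5]=1.
Step 8: smallest deg-1 vertex = 5, p_8 = 6. Add edge {5,6}. Now deg[5]=0, deg[6]=1.
Final: two remaining deg-1 vertices are 6, 10. Add edge {6,10}.

Answer: 1 4
3 9
4 7
4 9
2 9
2 8
5 8
5 6
6 10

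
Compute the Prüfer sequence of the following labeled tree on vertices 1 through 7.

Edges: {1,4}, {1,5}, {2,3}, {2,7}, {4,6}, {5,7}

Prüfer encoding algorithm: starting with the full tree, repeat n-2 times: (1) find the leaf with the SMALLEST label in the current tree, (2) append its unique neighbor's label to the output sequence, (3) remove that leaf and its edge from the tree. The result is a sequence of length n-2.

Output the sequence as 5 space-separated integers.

Step 1: leaves = {3,6}. Remove smallest leaf 3, emit neighbor 2.
Step 2: leaves = {2,6}. Remove smallest leaf 2, emit neighbor 7.
Step 3: leaves = {6,7}. Remove smallest leaf 6, emit neighbor 4.
Step 4: leaves = {4,7}. Remove smallest leaf 4, emit neighbor 1.
Step 5: leaves = {1,7}. Remove smallest leaf 1, emit neighbor 5.
Done: 2 vertices remain (5, 7). Sequence = [2 7 4 1 5]

Answer: 2 7 4 1 5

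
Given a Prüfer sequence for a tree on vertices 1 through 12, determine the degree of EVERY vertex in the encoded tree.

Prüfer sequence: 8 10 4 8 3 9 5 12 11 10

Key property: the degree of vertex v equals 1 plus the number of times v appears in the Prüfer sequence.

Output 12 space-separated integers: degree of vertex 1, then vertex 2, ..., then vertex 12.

Answer: 1 1 2 2 2 1 1 3 2 3 2 2

Derivation:
p_1 = 8: count[8] becomes 1
p_2 = 10: count[10] becomes 1
p_3 = 4: count[4] becomes 1
p_4 = 8: count[8] becomes 2
p_5 = 3: count[3] becomes 1
p_6 = 9: count[9] becomes 1
p_7 = 5: count[5] becomes 1
p_8 = 12: count[12] becomes 1
p_9 = 11: count[11] becomes 1
p_10 = 10: count[10] becomes 2
Degrees (1 + count): deg[1]=1+0=1, deg[2]=1+0=1, deg[3]=1+1=2, deg[4]=1+1=2, deg[5]=1+1=2, deg[6]=1+0=1, deg[7]=1+0=1, deg[8]=1+2=3, deg[9]=1+1=2, deg[10]=1+2=3, deg[11]=1+1=2, deg[12]=1+1=2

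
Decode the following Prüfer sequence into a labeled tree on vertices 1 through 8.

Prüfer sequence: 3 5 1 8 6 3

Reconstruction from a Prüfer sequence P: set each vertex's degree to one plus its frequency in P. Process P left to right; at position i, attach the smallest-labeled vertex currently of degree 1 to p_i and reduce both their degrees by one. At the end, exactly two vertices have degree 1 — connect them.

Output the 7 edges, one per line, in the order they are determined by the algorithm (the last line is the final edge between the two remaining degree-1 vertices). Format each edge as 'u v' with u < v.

Initial degrees: {1:2, 2:1, 3:3, 4:1, 5:2, 6:2, 7:1, 8:2}
Step 1: smallest deg-1 vertex = 2, p_1 = 3. Add edge {2,3}. Now deg[2]=0, deg[3]=2.
Step 2: smallest deg-1 vertex = 4, p_2 = 5. Add edge {4,5}. Now deg[4]=0, deg[5]=1.
Step 3: smallest deg-1 vertex = 5, p_3 = 1. Add edge {1,5}. Now deg[5]=0, deg[1]=1.
Step 4: smallest deg-1 vertex = 1, p_4 = 8. Add edge {1,8}. Now deg[1]=0, deg[8]=1.
Step 5: smallest deg-1 vertex = 7, p_5 = 6. Add edge {6,7}. Now deg[7]=0, deg[6]=1.
Step 6: smallest deg-1 vertex = 6, p_6 = 3. Add edge {3,6}. Now deg[6]=0, deg[3]=1.
Final: two remaining deg-1 vertices are 3, 8. Add edge {3,8}.

Answer: 2 3
4 5
1 5
1 8
6 7
3 6
3 8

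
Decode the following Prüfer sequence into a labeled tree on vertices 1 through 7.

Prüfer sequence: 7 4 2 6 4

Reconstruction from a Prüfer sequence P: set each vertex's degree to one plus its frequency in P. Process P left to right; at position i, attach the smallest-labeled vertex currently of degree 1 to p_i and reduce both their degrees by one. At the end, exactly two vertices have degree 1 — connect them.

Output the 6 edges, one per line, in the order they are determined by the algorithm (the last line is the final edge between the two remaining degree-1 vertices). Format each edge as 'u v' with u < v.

Initial degrees: {1:1, 2:2, 3:1, 4:3, 5:1, 6:2, 7:2}
Step 1: smallest deg-1 vertex = 1, p_1 = 7. Add edge {1,7}. Now deg[1]=0, deg[7]=1.
Step 2: smallest deg-1 vertex = 3, p_2 = 4. Add edge {3,4}. Now deg[3]=0, deg[4]=2.
Step 3: smallest deg-1 vertex = 5, p_3 = 2. Add edge {2,5}. Now deg[5]=0, deg[2]=1.
Step 4: smallest deg-1 vertex = 2, p_4 = 6. Add edge {2,6}. Now deg[2]=0, deg[6]=1.
Step 5: smallest deg-1 vertex = 6, p_5 = 4. Add edge {4,6}. Now deg[6]=0, deg[4]=1.
Final: two remaining deg-1 vertices are 4, 7. Add edge {4,7}.

Answer: 1 7
3 4
2 5
2 6
4 6
4 7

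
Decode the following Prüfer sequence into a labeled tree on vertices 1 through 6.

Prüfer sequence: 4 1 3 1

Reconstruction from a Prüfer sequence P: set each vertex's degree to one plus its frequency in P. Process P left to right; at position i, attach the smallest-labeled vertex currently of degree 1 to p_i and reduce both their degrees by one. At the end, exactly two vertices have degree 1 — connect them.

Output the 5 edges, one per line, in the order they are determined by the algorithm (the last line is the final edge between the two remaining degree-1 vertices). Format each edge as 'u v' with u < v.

Answer: 2 4
1 4
3 5
1 3
1 6

Derivation:
Initial degrees: {1:3, 2:1, 3:2, 4:2, 5:1, 6:1}
Step 1: smallest deg-1 vertex = 2, p_1 = 4. Add edge {2,4}. Now deg[2]=0, deg[4]=1.
Step 2: smallest deg-1 vertex = 4, p_2 = 1. Add edge {1,4}. Now deg[4]=0, deg[1]=2.
Step 3: smallest deg-1 vertex = 5, p_3 = 3. Add edge {3,5}. Now deg[5]=0, deg[3]=1.
Step 4: smallest deg-1 vertex = 3, p_4 = 1. Add edge {1,3}. Now deg[3]=0, deg[1]=1.
Final: two remaining deg-1 vertices are 1, 6. Add edge {1,6}.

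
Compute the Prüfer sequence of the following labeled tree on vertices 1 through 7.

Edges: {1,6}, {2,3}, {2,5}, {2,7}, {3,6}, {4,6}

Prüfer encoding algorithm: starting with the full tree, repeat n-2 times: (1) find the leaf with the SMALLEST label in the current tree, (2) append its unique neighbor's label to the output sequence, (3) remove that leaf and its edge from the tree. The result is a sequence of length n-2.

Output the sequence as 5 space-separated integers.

Step 1: leaves = {1,4,5,7}. Remove smallest leaf 1, emit neighbor 6.
Step 2: leaves = {4,5,7}. Remove smallest leaf 4, emit neighbor 6.
Step 3: leaves = {5,6,7}. Remove smallest leaf 5, emit neighbor 2.
Step 4: leaves = {6,7}. Remove smallest leaf 6, emit neighbor 3.
Step 5: leaves = {3,7}. Remove smallest leaf 3, emit neighbor 2.
Done: 2 vertices remain (2, 7). Sequence = [6 6 2 3 2]

Answer: 6 6 2 3 2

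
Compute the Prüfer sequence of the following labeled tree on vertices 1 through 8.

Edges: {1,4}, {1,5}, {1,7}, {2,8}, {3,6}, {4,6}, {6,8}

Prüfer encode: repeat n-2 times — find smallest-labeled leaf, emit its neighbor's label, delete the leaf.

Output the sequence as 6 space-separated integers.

Step 1: leaves = {2,3,5,7}. Remove smallest leaf 2, emit neighbor 8.
Step 2: leaves = {3,5,7,8}. Remove smallest leaf 3, emit neighbor 6.
Step 3: leaves = {5,7,8}. Remove smallest leaf 5, emit neighbor 1.
Step 4: leaves = {7,8}. Remove smallest leaf 7, emit neighbor 1.
Step 5: leaves = {1,8}. Remove smallest leaf 1, emit neighbor 4.
Step 6: leaves = {4,8}. Remove smallest leaf 4, emit neighbor 6.
Done: 2 vertices remain (6, 8). Sequence = [8 6 1 1 4 6]

Answer: 8 6 1 1 4 6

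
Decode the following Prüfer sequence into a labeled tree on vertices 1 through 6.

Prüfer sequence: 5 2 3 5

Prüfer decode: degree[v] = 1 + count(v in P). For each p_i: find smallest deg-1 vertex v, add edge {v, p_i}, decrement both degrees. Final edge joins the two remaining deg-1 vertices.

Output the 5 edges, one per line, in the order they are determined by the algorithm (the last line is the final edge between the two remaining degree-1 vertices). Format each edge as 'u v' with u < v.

Initial degrees: {1:1, 2:2, 3:2, 4:1, 5:3, 6:1}
Step 1: smallest deg-1 vertex = 1, p_1 = 5. Add edge {1,5}. Now deg[1]=0, deg[5]=2.
Step 2: smallest deg-1 vertex = 4, p_2 = 2. Add edge {2,4}. Now deg[4]=0, deg[2]=1.
Step 3: smallest deg-1 vertex = 2, p_3 = 3. Add edge {2,3}. Now deg[2]=0, deg[3]=1.
Step 4: smallest deg-1 vertex = 3, p_4 = 5. Add edge {3,5}. Now deg[3]=0, deg[5]=1.
Final: two remaining deg-1 vertices are 5, 6. Add edge {5,6}.

Answer: 1 5
2 4
2 3
3 5
5 6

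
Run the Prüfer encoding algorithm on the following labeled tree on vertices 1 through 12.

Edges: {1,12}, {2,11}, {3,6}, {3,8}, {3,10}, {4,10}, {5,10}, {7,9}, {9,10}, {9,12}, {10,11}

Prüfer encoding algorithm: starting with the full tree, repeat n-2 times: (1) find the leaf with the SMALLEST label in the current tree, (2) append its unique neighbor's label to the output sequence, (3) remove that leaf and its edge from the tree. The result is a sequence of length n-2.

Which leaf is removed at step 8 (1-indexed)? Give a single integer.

Answer: 3

Derivation:
Step 1: current leaves = {1,2,4,5,6,7,8}. Remove leaf 1 (neighbor: 12).
Step 2: current leaves = {2,4,5,6,7,8,12}. Remove leaf 2 (neighbor: 11).
Step 3: current leaves = {4,5,6,7,8,11,12}. Remove leaf 4 (neighbor: 10).
Step 4: current leaves = {5,6,7,8,11,12}. Remove leaf 5 (neighbor: 10).
Step 5: current leaves = {6,7,8,11,12}. Remove leaf 6 (neighbor: 3).
Step 6: current leaves = {7,8,11,12}. Remove leaf 7 (neighbor: 9).
Step 7: current leaves = {8,11,12}. Remove leaf 8 (neighbor: 3).
Step 8: current leaves = {3,11,12}. Remove leaf 3 (neighbor: 10).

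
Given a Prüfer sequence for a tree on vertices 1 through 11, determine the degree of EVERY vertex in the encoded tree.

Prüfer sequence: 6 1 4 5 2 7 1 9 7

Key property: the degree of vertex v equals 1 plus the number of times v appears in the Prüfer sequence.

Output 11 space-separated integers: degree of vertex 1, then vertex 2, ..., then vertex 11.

Answer: 3 2 1 2 2 2 3 1 2 1 1

Derivation:
p_1 = 6: count[6] becomes 1
p_2 = 1: count[1] becomes 1
p_3 = 4: count[4] becomes 1
p_4 = 5: count[5] becomes 1
p_5 = 2: count[2] becomes 1
p_6 = 7: count[7] becomes 1
p_7 = 1: count[1] becomes 2
p_8 = 9: count[9] becomes 1
p_9 = 7: count[7] becomes 2
Degrees (1 + count): deg[1]=1+2=3, deg[2]=1+1=2, deg[3]=1+0=1, deg[4]=1+1=2, deg[5]=1+1=2, deg[6]=1+1=2, deg[7]=1+2=3, deg[8]=1+0=1, deg[9]=1+1=2, deg[10]=1+0=1, deg[11]=1+0=1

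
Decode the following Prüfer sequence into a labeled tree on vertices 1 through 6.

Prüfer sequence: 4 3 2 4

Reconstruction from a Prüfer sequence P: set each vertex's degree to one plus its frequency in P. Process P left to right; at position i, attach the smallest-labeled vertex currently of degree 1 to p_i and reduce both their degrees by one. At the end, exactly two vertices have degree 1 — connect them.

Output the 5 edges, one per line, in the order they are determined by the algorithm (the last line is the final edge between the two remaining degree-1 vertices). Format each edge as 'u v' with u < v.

Initial degrees: {1:1, 2:2, 3:2, 4:3, 5:1, 6:1}
Step 1: smallest deg-1 vertex = 1, p_1 = 4. Add edge {1,4}. Now deg[1]=0, deg[4]=2.
Step 2: smallest deg-1 vertex = 5, p_2 = 3. Add edge {3,5}. Now deg[5]=0, deg[3]=1.
Step 3: smallest deg-1 vertex = 3, p_3 = 2. Add edge {2,3}. Now deg[3]=0, deg[2]=1.
Step 4: smallest deg-1 vertex = 2, p_4 = 4. Add edge {2,4}. Now deg[2]=0, deg[4]=1.
Final: two remaining deg-1 vertices are 4, 6. Add edge {4,6}.

Answer: 1 4
3 5
2 3
2 4
4 6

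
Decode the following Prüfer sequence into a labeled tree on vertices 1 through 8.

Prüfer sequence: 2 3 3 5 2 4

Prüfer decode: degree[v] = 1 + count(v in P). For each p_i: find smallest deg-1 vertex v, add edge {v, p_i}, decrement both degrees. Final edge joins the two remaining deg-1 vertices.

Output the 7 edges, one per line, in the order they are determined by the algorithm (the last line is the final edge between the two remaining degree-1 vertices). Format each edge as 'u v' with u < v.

Initial degrees: {1:1, 2:3, 3:3, 4:2, 5:2, 6:1, 7:1, 8:1}
Step 1: smallest deg-1 vertex = 1, p_1 = 2. Add edge {1,2}. Now deg[1]=0, deg[2]=2.
Step 2: smallest deg-1 vertex = 6, p_2 = 3. Add edge {3,6}. Now deg[6]=0, deg[3]=2.
Step 3: smallest deg-1 vertex = 7, p_3 = 3. Add edge {3,7}. Now deg[7]=0, deg[3]=1.
Step 4: smallest deg-1 vertex = 3, p_4 = 5. Add edge {3,5}. Now deg[3]=0, deg[5]=1.
Step 5: smallest deg-1 vertex = 5, p_5 = 2. Add edge {2,5}. Now deg[5]=0, deg[2]=1.
Step 6: smallest deg-1 vertex = 2, p_6 = 4. Add edge {2,4}. Now deg[2]=0, deg[4]=1.
Final: two remaining deg-1 vertices are 4, 8. Add edge {4,8}.

Answer: 1 2
3 6
3 7
3 5
2 5
2 4
4 8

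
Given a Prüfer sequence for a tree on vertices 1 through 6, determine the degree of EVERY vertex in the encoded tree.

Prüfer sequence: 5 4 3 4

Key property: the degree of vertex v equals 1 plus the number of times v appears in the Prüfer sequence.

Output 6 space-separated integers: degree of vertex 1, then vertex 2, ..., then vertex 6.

Answer: 1 1 2 3 2 1

Derivation:
p_1 = 5: count[5] becomes 1
p_2 = 4: count[4] becomes 1
p_3 = 3: count[3] becomes 1
p_4 = 4: count[4] becomes 2
Degrees (1 + count): deg[1]=1+0=1, deg[2]=1+0=1, deg[3]=1+1=2, deg[4]=1+2=3, deg[5]=1+1=2, deg[6]=1+0=1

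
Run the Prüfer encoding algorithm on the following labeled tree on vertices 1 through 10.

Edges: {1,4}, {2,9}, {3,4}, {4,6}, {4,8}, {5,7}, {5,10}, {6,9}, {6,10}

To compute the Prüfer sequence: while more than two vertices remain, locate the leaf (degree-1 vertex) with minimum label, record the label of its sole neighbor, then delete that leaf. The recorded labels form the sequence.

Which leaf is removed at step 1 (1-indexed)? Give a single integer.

Answer: 1

Derivation:
Step 1: current leaves = {1,2,3,7,8}. Remove leaf 1 (neighbor: 4).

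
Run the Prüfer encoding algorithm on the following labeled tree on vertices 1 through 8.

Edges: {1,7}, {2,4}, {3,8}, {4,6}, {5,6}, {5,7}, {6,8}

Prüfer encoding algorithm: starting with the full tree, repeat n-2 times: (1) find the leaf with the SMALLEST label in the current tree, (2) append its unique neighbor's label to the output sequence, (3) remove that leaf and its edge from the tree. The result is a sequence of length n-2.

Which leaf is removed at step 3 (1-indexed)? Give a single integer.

Step 1: current leaves = {1,2,3}. Remove leaf 1 (neighbor: 7).
Step 2: current leaves = {2,3,7}. Remove leaf 2 (neighbor: 4).
Step 3: current leaves = {3,4,7}. Remove leaf 3 (neighbor: 8).

Answer: 3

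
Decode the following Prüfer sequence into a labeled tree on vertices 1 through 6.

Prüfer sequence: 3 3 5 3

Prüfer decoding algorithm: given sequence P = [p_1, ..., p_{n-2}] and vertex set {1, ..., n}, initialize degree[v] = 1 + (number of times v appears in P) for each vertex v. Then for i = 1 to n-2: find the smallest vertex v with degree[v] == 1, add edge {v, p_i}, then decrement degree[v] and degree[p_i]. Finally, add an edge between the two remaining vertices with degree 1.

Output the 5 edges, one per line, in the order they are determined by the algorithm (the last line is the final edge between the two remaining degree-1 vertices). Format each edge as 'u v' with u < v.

Answer: 1 3
2 3
4 5
3 5
3 6

Derivation:
Initial degrees: {1:1, 2:1, 3:4, 4:1, 5:2, 6:1}
Step 1: smallest deg-1 vertex = 1, p_1 = 3. Add edge {1,3}. Now deg[1]=0, deg[3]=3.
Step 2: smallest deg-1 vertex = 2, p_2 = 3. Add edge {2,3}. Now deg[2]=0, deg[3]=2.
Step 3: smallest deg-1 vertex = 4, p_3 = 5. Add edge {4,5}. Now deg[4]=0, deg[5]=1.
Step 4: smallest deg-1 vertex = 5, p_4 = 3. Add edge {3,5}. Now deg[5]=0, deg[3]=1.
Final: two remaining deg-1 vertices are 3, 6. Add edge {3,6}.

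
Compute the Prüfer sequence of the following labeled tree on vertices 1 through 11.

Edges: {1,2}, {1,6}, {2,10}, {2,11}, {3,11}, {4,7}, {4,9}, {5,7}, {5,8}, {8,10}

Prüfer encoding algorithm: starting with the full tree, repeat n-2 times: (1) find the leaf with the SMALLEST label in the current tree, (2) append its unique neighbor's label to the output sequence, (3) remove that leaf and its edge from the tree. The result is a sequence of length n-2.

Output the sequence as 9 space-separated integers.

Answer: 11 1 2 4 7 5 8 10 2

Derivation:
Step 1: leaves = {3,6,9}. Remove smallest leaf 3, emit neighbor 11.
Step 2: leaves = {6,9,11}. Remove smallest leaf 6, emit neighbor 1.
Step 3: leaves = {1,9,11}. Remove smallest leaf 1, emit neighbor 2.
Step 4: leaves = {9,11}. Remove smallest leaf 9, emit neighbor 4.
Step 5: leaves = {4,11}. Remove smallest leaf 4, emit neighbor 7.
Step 6: leaves = {7,11}. Remove smallest leaf 7, emit neighbor 5.
Step 7: leaves = {5,11}. Remove smallest leaf 5, emit neighbor 8.
Step 8: leaves = {8,11}. Remove smallest leaf 8, emit neighbor 10.
Step 9: leaves = {10,11}. Remove smallest leaf 10, emit neighbor 2.
Done: 2 vertices remain (2, 11). Sequence = [11 1 2 4 7 5 8 10 2]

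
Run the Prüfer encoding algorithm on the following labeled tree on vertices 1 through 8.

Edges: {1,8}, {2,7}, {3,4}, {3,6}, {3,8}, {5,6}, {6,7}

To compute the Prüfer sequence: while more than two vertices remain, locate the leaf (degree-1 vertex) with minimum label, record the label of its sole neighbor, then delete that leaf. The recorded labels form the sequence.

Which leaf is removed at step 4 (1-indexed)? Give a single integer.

Step 1: current leaves = {1,2,4,5}. Remove leaf 1 (neighbor: 8).
Step 2: current leaves = {2,4,5,8}. Remove leaf 2 (neighbor: 7).
Step 3: current leaves = {4,5,7,8}. Remove leaf 4 (neighbor: 3).
Step 4: current leaves = {5,7,8}. Remove leaf 5 (neighbor: 6).

Answer: 5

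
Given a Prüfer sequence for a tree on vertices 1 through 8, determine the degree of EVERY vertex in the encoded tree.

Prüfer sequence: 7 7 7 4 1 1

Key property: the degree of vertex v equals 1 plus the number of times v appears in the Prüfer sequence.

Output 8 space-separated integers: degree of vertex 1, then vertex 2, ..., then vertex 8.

p_1 = 7: count[7] becomes 1
p_2 = 7: count[7] becomes 2
p_3 = 7: count[7] becomes 3
p_4 = 4: count[4] becomes 1
p_5 = 1: count[1] becomes 1
p_6 = 1: count[1] becomes 2
Degrees (1 + count): deg[1]=1+2=3, deg[2]=1+0=1, deg[3]=1+0=1, deg[4]=1+1=2, deg[5]=1+0=1, deg[6]=1+0=1, deg[7]=1+3=4, deg[8]=1+0=1

Answer: 3 1 1 2 1 1 4 1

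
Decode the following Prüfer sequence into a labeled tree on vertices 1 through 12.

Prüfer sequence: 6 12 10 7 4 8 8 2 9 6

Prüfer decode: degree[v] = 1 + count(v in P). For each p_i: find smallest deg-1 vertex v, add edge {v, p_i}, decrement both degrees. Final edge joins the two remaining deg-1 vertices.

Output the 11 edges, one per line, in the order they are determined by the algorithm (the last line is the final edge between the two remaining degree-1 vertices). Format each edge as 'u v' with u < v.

Initial degrees: {1:1, 2:2, 3:1, 4:2, 5:1, 6:3, 7:2, 8:3, 9:2, 10:2, 11:1, 12:2}
Step 1: smallest deg-1 vertex = 1, p_1 = 6. Add edge {1,6}. Now deg[1]=0, deg[6]=2.
Step 2: smallest deg-1 vertex = 3, p_2 = 12. Add edge {3,12}. Now deg[3]=0, deg[12]=1.
Step 3: smallest deg-1 vertex = 5, p_3 = 10. Add edge {5,10}. Now deg[5]=0, deg[10]=1.
Step 4: smallest deg-1 vertex = 10, p_4 = 7. Add edge {7,10}. Now deg[10]=0, deg[7]=1.
Step 5: smallest deg-1 vertex = 7, p_5 = 4. Add edge {4,7}. Now deg[7]=0, deg[4]=1.
Step 6: smallest deg-1 vertex = 4, p_6 = 8. Add edge {4,8}. Now deg[4]=0, deg[8]=2.
Step 7: smallest deg-1 vertex = 11, p_7 = 8. Add edge {8,11}. Now deg[11]=0, deg[8]=1.
Step 8: smallest deg-1 vertex = 8, p_8 = 2. Add edge {2,8}. Now deg[8]=0, deg[2]=1.
Step 9: smallest deg-1 vertex = 2, p_9 = 9. Add edge {2,9}. Now deg[2]=0, deg[9]=1.
Step 10: smallest deg-1 vertex = 9, p_10 = 6. Add edge {6,9}. Now deg[9]=0, deg[6]=1.
Final: two remaining deg-1 vertices are 6, 12. Add edge {6,12}.

Answer: 1 6
3 12
5 10
7 10
4 7
4 8
8 11
2 8
2 9
6 9
6 12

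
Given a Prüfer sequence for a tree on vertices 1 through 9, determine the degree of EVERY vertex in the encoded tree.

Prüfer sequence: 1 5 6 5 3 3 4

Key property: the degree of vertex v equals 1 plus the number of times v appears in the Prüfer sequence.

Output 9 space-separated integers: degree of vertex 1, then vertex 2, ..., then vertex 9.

Answer: 2 1 3 2 3 2 1 1 1

Derivation:
p_1 = 1: count[1] becomes 1
p_2 = 5: count[5] becomes 1
p_3 = 6: count[6] becomes 1
p_4 = 5: count[5] becomes 2
p_5 = 3: count[3] becomes 1
p_6 = 3: count[3] becomes 2
p_7 = 4: count[4] becomes 1
Degrees (1 + count): deg[1]=1+1=2, deg[2]=1+0=1, deg[3]=1+2=3, deg[4]=1+1=2, deg[5]=1+2=3, deg[6]=1+1=2, deg[7]=1+0=1, deg[8]=1+0=1, deg[9]=1+0=1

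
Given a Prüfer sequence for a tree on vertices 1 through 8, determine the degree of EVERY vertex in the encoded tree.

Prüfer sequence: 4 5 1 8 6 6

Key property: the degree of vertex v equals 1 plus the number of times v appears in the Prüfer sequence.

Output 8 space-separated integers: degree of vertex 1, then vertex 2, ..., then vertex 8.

p_1 = 4: count[4] becomes 1
p_2 = 5: count[5] becomes 1
p_3 = 1: count[1] becomes 1
p_4 = 8: count[8] becomes 1
p_5 = 6: count[6] becomes 1
p_6 = 6: count[6] becomes 2
Degrees (1 + count): deg[1]=1+1=2, deg[2]=1+0=1, deg[3]=1+0=1, deg[4]=1+1=2, deg[5]=1+1=2, deg[6]=1+2=3, deg[7]=1+0=1, deg[8]=1+1=2

Answer: 2 1 1 2 2 3 1 2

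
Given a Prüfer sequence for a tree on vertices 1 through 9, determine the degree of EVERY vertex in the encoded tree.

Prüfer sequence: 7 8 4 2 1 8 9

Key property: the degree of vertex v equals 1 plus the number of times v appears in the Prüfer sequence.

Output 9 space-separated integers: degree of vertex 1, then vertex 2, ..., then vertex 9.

Answer: 2 2 1 2 1 1 2 3 2

Derivation:
p_1 = 7: count[7] becomes 1
p_2 = 8: count[8] becomes 1
p_3 = 4: count[4] becomes 1
p_4 = 2: count[2] becomes 1
p_5 = 1: count[1] becomes 1
p_6 = 8: count[8] becomes 2
p_7 = 9: count[9] becomes 1
Degrees (1 + count): deg[1]=1+1=2, deg[2]=1+1=2, deg[3]=1+0=1, deg[4]=1+1=2, deg[5]=1+0=1, deg[6]=1+0=1, deg[7]=1+1=2, deg[8]=1+2=3, deg[9]=1+1=2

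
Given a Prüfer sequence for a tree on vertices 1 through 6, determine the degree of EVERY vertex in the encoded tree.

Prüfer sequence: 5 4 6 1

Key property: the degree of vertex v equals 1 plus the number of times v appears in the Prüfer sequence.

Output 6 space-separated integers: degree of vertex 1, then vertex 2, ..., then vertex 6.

p_1 = 5: count[5] becomes 1
p_2 = 4: count[4] becomes 1
p_3 = 6: count[6] becomes 1
p_4 = 1: count[1] becomes 1
Degrees (1 + count): deg[1]=1+1=2, deg[2]=1+0=1, deg[3]=1+0=1, deg[4]=1+1=2, deg[5]=1+1=2, deg[6]=1+1=2

Answer: 2 1 1 2 2 2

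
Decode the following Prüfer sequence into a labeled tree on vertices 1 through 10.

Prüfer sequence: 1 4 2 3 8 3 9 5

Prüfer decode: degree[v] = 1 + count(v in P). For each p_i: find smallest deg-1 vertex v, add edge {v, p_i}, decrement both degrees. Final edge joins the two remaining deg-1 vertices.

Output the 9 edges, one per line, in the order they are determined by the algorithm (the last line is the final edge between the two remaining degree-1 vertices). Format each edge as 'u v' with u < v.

Initial degrees: {1:2, 2:2, 3:3, 4:2, 5:2, 6:1, 7:1, 8:2, 9:2, 10:1}
Step 1: smallest deg-1 vertex = 6, p_1 = 1. Add edge {1,6}. Now deg[6]=0, deg[1]=1.
Step 2: smallest deg-1 vertex = 1, p_2 = 4. Add edge {1,4}. Now deg[1]=0, deg[4]=1.
Step 3: smallest deg-1 vertex = 4, p_3 = 2. Add edge {2,4}. Now deg[4]=0, deg[2]=1.
Step 4: smallest deg-1 vertex = 2, p_4 = 3. Add edge {2,3}. Now deg[2]=0, deg[3]=2.
Step 5: smallest deg-1 vertex = 7, p_5 = 8. Add edge {7,8}. Now deg[7]=0, deg[8]=1.
Step 6: smallest deg-1 vertex = 8, p_6 = 3. Add edge {3,8}. Now deg[8]=0, deg[3]=1.
Step 7: smallest deg-1 vertex = 3, p_7 = 9. Add edge {3,9}. Now deg[3]=0, deg[9]=1.
Step 8: smallest deg-1 vertex = 9, p_8 = 5. Add edge {5,9}. Now deg[9]=0, deg[5]=1.
Final: two remaining deg-1 vertices are 5, 10. Add edge {5,10}.

Answer: 1 6
1 4
2 4
2 3
7 8
3 8
3 9
5 9
5 10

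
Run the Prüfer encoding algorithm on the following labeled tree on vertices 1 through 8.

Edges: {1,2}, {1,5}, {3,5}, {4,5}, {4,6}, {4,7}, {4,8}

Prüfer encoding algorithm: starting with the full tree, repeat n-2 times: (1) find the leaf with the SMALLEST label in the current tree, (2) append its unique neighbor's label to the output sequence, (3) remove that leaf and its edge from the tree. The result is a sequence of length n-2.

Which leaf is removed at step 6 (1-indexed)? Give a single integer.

Answer: 7

Derivation:
Step 1: current leaves = {2,3,6,7,8}. Remove leaf 2 (neighbor: 1).
Step 2: current leaves = {1,3,6,7,8}. Remove leaf 1 (neighbor: 5).
Step 3: current leaves = {3,6,7,8}. Remove leaf 3 (neighbor: 5).
Step 4: current leaves = {5,6,7,8}. Remove leaf 5 (neighbor: 4).
Step 5: current leaves = {6,7,8}. Remove leaf 6 (neighbor: 4).
Step 6: current leaves = {7,8}. Remove leaf 7 (neighbor: 4).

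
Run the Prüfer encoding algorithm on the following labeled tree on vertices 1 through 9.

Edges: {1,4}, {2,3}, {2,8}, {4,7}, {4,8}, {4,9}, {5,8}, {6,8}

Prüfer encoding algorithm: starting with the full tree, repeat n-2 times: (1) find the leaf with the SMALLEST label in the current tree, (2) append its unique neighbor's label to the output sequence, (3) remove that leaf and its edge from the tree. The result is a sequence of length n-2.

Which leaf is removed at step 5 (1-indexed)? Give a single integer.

Step 1: current leaves = {1,3,5,6,7,9}. Remove leaf 1 (neighbor: 4).
Step 2: current leaves = {3,5,6,7,9}. Remove leaf 3 (neighbor: 2).
Step 3: current leaves = {2,5,6,7,9}. Remove leaf 2 (neighbor: 8).
Step 4: current leaves = {5,6,7,9}. Remove leaf 5 (neighbor: 8).
Step 5: current leaves = {6,7,9}. Remove leaf 6 (neighbor: 8).

Answer: 6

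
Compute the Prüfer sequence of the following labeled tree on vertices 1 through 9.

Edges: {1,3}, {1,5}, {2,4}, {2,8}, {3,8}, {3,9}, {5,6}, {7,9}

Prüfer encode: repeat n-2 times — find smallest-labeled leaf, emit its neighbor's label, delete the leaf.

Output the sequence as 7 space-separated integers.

Step 1: leaves = {4,6,7}. Remove smallest leaf 4, emit neighbor 2.
Step 2: leaves = {2,6,7}. Remove smallest leaf 2, emit neighbor 8.
Step 3: leaves = {6,7,8}. Remove smallest leaf 6, emit neighbor 5.
Step 4: leaves = {5,7,8}. Remove smallest leaf 5, emit neighbor 1.
Step 5: leaves = {1,7,8}. Remove smallest leaf 1, emit neighbor 3.
Step 6: leaves = {7,8}. Remove smallest leaf 7, emit neighbor 9.
Step 7: leaves = {8,9}. Remove smallest leaf 8, emit neighbor 3.
Done: 2 vertices remain (3, 9). Sequence = [2 8 5 1 3 9 3]

Answer: 2 8 5 1 3 9 3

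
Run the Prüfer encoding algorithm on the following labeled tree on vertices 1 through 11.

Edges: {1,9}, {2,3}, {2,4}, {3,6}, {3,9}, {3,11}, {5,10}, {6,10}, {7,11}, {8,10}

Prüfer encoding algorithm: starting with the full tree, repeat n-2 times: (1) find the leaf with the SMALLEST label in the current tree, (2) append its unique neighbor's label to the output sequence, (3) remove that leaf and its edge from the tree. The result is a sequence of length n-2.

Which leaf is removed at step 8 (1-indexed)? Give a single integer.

Answer: 10

Derivation:
Step 1: current leaves = {1,4,5,7,8}. Remove leaf 1 (neighbor: 9).
Step 2: current leaves = {4,5,7,8,9}. Remove leaf 4 (neighbor: 2).
Step 3: current leaves = {2,5,7,8,9}. Remove leaf 2 (neighbor: 3).
Step 4: current leaves = {5,7,8,9}. Remove leaf 5 (neighbor: 10).
Step 5: current leaves = {7,8,9}. Remove leaf 7 (neighbor: 11).
Step 6: current leaves = {8,9,11}. Remove leaf 8 (neighbor: 10).
Step 7: current leaves = {9,10,11}. Remove leaf 9 (neighbor: 3).
Step 8: current leaves = {10,11}. Remove leaf 10 (neighbor: 6).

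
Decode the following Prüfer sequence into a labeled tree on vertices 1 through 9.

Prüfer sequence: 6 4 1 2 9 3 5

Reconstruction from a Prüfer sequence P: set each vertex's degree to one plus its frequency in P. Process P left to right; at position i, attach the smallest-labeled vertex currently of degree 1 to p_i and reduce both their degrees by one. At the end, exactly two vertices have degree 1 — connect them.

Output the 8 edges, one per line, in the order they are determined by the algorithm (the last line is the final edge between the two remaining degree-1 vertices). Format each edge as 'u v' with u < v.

Answer: 6 7
4 6
1 4
1 2
2 9
3 8
3 5
5 9

Derivation:
Initial degrees: {1:2, 2:2, 3:2, 4:2, 5:2, 6:2, 7:1, 8:1, 9:2}
Step 1: smallest deg-1 vertex = 7, p_1 = 6. Add edge {6,7}. Now deg[7]=0, deg[6]=1.
Step 2: smallest deg-1 vertex = 6, p_2 = 4. Add edge {4,6}. Now deg[6]=0, deg[4]=1.
Step 3: smallest deg-1 vertex = 4, p_3 = 1. Add edge {1,4}. Now deg[4]=0, deg[1]=1.
Step 4: smallest deg-1 vertex = 1, p_4 = 2. Add edge {1,2}. Now deg[1]=0, deg[2]=1.
Step 5: smallest deg-1 vertex = 2, p_5 = 9. Add edge {2,9}. Now deg[2]=0, deg[9]=1.
Step 6: smallest deg-1 vertex = 8, p_6 = 3. Add edge {3,8}. Now deg[8]=0, deg[3]=1.
Step 7: smallest deg-1 vertex = 3, p_7 = 5. Add edge {3,5}. Now deg[3]=0, deg[5]=1.
Final: two remaining deg-1 vertices are 5, 9. Add edge {5,9}.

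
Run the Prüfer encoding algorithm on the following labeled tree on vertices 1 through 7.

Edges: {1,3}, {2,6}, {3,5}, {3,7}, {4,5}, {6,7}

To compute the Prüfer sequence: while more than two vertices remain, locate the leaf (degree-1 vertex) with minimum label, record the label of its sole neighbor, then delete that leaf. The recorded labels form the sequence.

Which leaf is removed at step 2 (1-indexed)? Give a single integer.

Answer: 2

Derivation:
Step 1: current leaves = {1,2,4}. Remove leaf 1 (neighbor: 3).
Step 2: current leaves = {2,4}. Remove leaf 2 (neighbor: 6).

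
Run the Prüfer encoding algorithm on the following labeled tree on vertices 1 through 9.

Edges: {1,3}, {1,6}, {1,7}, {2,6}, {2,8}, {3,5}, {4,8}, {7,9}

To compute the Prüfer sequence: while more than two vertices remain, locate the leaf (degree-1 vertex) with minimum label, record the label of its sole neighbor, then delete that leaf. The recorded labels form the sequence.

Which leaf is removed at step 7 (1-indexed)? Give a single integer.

Answer: 1

Derivation:
Step 1: current leaves = {4,5,9}. Remove leaf 4 (neighbor: 8).
Step 2: current leaves = {5,8,9}. Remove leaf 5 (neighbor: 3).
Step 3: current leaves = {3,8,9}. Remove leaf 3 (neighbor: 1).
Step 4: current leaves = {8,9}. Remove leaf 8 (neighbor: 2).
Step 5: current leaves = {2,9}. Remove leaf 2 (neighbor: 6).
Step 6: current leaves = {6,9}. Remove leaf 6 (neighbor: 1).
Step 7: current leaves = {1,9}. Remove leaf 1 (neighbor: 7).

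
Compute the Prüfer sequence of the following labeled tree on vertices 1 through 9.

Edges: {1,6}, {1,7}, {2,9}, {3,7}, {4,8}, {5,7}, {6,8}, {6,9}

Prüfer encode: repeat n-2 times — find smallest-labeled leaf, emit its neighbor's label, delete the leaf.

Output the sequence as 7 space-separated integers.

Answer: 9 7 8 7 1 6 6

Derivation:
Step 1: leaves = {2,3,4,5}. Remove smallest leaf 2, emit neighbor 9.
Step 2: leaves = {3,4,5,9}. Remove smallest leaf 3, emit neighbor 7.
Step 3: leaves = {4,5,9}. Remove smallest leaf 4, emit neighbor 8.
Step 4: leaves = {5,8,9}. Remove smallest leaf 5, emit neighbor 7.
Step 5: leaves = {7,8,9}. Remove smallest leaf 7, emit neighbor 1.
Step 6: leaves = {1,8,9}. Remove smallest leaf 1, emit neighbor 6.
Step 7: leaves = {8,9}. Remove smallest leaf 8, emit neighbor 6.
Done: 2 vertices remain (6, 9). Sequence = [9 7 8 7 1 6 6]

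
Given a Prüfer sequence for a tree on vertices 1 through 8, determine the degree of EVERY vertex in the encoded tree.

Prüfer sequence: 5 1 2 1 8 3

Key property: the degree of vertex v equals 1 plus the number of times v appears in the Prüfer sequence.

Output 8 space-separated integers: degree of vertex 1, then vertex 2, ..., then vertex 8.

Answer: 3 2 2 1 2 1 1 2

Derivation:
p_1 = 5: count[5] becomes 1
p_2 = 1: count[1] becomes 1
p_3 = 2: count[2] becomes 1
p_4 = 1: count[1] becomes 2
p_5 = 8: count[8] becomes 1
p_6 = 3: count[3] becomes 1
Degrees (1 + count): deg[1]=1+2=3, deg[2]=1+1=2, deg[3]=1+1=2, deg[4]=1+0=1, deg[5]=1+1=2, deg[6]=1+0=1, deg[7]=1+0=1, deg[8]=1+1=2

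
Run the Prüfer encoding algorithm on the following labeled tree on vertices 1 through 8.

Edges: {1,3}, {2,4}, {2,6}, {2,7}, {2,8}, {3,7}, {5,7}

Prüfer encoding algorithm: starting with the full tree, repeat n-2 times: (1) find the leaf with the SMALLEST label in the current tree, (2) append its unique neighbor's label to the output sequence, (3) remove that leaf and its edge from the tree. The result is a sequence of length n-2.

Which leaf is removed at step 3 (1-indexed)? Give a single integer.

Step 1: current leaves = {1,4,5,6,8}. Remove leaf 1 (neighbor: 3).
Step 2: current leaves = {3,4,5,6,8}. Remove leaf 3 (neighbor: 7).
Step 3: current leaves = {4,5,6,8}. Remove leaf 4 (neighbor: 2).

Answer: 4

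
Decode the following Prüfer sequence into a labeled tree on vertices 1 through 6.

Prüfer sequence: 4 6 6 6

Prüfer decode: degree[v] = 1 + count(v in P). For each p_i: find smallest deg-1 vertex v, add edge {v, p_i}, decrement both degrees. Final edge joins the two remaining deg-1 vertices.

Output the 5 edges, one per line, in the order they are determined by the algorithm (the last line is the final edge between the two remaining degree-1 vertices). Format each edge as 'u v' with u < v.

Answer: 1 4
2 6
3 6
4 6
5 6

Derivation:
Initial degrees: {1:1, 2:1, 3:1, 4:2, 5:1, 6:4}
Step 1: smallest deg-1 vertex = 1, p_1 = 4. Add edge {1,4}. Now deg[1]=0, deg[4]=1.
Step 2: smallest deg-1 vertex = 2, p_2 = 6. Add edge {2,6}. Now deg[2]=0, deg[6]=3.
Step 3: smallest deg-1 vertex = 3, p_3 = 6. Add edge {3,6}. Now deg[3]=0, deg[6]=2.
Step 4: smallest deg-1 vertex = 4, p_4 = 6. Add edge {4,6}. Now deg[4]=0, deg[6]=1.
Final: two remaining deg-1 vertices are 5, 6. Add edge {5,6}.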